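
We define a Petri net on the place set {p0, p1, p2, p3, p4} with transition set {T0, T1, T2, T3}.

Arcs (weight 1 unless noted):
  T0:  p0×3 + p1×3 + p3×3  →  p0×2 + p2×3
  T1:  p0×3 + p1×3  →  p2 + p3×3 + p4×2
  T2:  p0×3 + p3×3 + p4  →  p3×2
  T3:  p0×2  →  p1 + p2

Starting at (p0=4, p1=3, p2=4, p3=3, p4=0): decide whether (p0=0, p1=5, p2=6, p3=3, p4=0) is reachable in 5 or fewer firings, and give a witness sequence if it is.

step 1: fire T3:  (p0=4, p1=3, p2=4, p3=3, p4=0) → (p0=2, p1=4, p2=5, p3=3, p4=0)
step 2: fire T3:  (p0=2, p1=4, p2=5, p3=3, p4=0) → (p0=0, p1=5, p2=6, p3=3, p4=0)

YES — reachable via ⟨T3, T3⟩ (2 firings)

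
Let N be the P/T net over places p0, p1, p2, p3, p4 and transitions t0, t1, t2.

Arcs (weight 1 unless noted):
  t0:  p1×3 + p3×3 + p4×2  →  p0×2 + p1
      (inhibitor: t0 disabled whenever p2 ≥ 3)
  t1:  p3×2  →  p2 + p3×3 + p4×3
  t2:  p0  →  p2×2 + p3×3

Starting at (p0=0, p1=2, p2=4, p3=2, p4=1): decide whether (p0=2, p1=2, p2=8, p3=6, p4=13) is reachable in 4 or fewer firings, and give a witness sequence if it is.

NO — not reachable within 4 firings

depth 0: 1 marking
depth 1: 2 markings reached so far
depth 2: 3 markings reached so far
depth 3: 4 markings reached so far
depth 4: 5 markings reached so far
target is not among the 5 markings reachable within 4 steps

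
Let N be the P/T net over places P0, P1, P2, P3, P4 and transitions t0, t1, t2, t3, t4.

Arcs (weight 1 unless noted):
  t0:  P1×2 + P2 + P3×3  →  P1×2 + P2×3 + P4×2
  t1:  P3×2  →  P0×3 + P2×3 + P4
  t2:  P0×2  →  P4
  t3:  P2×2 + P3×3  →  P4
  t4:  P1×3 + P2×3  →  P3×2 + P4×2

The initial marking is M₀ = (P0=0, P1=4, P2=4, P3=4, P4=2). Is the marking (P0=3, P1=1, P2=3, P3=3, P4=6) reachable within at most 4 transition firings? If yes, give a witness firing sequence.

depth 0: 1 marking
depth 1: 5 markings reached so far
depth 2: 9 markings reached so far
depth 3: 15 markings reached so far
depth 4: 20 markings reached so far
target is not among the 20 markings reachable within 4 steps

NO — not reachable within 4 firings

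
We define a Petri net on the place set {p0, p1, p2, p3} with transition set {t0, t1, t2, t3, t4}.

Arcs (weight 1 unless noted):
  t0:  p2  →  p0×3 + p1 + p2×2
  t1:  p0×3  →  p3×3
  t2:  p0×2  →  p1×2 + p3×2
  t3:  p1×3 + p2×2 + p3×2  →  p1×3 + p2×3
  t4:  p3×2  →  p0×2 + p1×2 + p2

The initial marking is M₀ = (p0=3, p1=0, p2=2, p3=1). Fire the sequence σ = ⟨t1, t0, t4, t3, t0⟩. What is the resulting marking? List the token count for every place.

step 1: fire t1:  (p0=3, p1=0, p2=2, p3=1) → (p0=0, p1=0, p2=2, p3=4)
step 2: fire t0:  (p0=0, p1=0, p2=2, p3=4) → (p0=3, p1=1, p2=3, p3=4)
step 3: fire t4:  (p0=3, p1=1, p2=3, p3=4) → (p0=5, p1=3, p2=4, p3=2)
step 4: fire t3:  (p0=5, p1=3, p2=4, p3=2) → (p0=5, p1=3, p2=5, p3=0)
step 5: fire t0:  (p0=5, p1=3, p2=5, p3=0) → (p0=8, p1=4, p2=6, p3=0)

(p0=8, p1=4, p2=6, p3=0)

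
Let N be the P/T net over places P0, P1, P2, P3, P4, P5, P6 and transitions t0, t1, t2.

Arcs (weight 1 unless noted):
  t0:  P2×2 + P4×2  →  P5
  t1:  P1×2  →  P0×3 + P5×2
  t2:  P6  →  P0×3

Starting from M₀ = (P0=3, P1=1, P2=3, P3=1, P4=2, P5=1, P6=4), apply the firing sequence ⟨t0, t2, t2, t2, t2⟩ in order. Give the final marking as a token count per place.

step 1: fire t0:  (P0=3, P1=1, P2=3, P3=1, P4=2, P5=1, P6=4) → (P0=3, P1=1, P2=1, P3=1, P4=0, P5=2, P6=4)
step 2: fire t2:  (P0=3, P1=1, P2=1, P3=1, P4=0, P5=2, P6=4) → (P0=6, P1=1, P2=1, P3=1, P4=0, P5=2, P6=3)
step 3: fire t2:  (P0=6, P1=1, P2=1, P3=1, P4=0, P5=2, P6=3) → (P0=9, P1=1, P2=1, P3=1, P4=0, P5=2, P6=2)
step 4: fire t2:  (P0=9, P1=1, P2=1, P3=1, P4=0, P5=2, P6=2) → (P0=12, P1=1, P2=1, P3=1, P4=0, P5=2, P6=1)
step 5: fire t2:  (P0=12, P1=1, P2=1, P3=1, P4=0, P5=2, P6=1) → (P0=15, P1=1, P2=1, P3=1, P4=0, P5=2, P6=0)

(P0=15, P1=1, P2=1, P3=1, P4=0, P5=2, P6=0)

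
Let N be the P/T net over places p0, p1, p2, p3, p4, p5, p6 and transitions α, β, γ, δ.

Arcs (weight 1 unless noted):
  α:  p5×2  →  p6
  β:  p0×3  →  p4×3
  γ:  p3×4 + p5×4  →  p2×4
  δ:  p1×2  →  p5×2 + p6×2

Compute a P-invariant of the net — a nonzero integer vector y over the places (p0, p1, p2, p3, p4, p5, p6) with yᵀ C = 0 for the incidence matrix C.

Incidence matrix C (rows=places, cols=transitions):
        α    β    γ    δ
   p0   0   -3    0    0
   p1   0    0    0   -2
   p2   0    0    4    0
   p3   0    0   -4    0
   p4   0    3    0    0
   p5  -2    0   -4    2
   p6   1    0    0    2

Candidate y = [0, 0, 1, 1, 0, 0, 0]; check y·C column-wise:
  col α: 1·0 + 1·0 + 0·-2 + 0·1 = 0
  col β: 0·-3 + 1·0 + 1·0 + 0·3 = 0
  col γ: 1·4 + 1·-4 + 0·-4 = 0
  col δ: 0·-2 + 1·0 + 1·0 + 0·2 + 0·2 = 0

y = (p0:0, p1:0, p2:1, p3:1, p4:0, p5:0, p6:0)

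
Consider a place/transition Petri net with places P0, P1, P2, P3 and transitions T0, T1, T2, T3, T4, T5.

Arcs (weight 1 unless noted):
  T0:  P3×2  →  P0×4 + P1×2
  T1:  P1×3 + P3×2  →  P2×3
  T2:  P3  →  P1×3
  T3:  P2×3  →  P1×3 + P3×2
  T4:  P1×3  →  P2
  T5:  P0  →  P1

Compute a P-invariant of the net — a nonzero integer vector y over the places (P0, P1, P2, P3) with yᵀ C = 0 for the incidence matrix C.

Incidence matrix C (rows=places, cols=transitions):
       T0   T1   T2   T3   T4   T5
   P0   4    0    0    0    0   -1
   P1   2   -3    3    3   -3    1
   P2   0    3    0   -3    1    0
   P3  -2   -2   -1    2    0    0

Candidate y = [1, 1, 3, 3]; check y·C column-wise:
  col T0: 1·4 + 1·2 + 3·0 + 3·-2 = 0
  col T1: 1·0 + 1·-3 + 3·3 + 3·-2 = 0
  col T2: 1·0 + 1·3 + 3·0 + 3·-1 = 0
  col T3: 1·0 + 1·3 + 3·-3 + 3·2 = 0
  col T4: 1·0 + 1·-3 + 3·1 + 3·0 = 0
  col T5: 1·-1 + 1·1 + 3·0 + 3·0 = 0

y = (P0:1, P1:1, P2:3, P3:3)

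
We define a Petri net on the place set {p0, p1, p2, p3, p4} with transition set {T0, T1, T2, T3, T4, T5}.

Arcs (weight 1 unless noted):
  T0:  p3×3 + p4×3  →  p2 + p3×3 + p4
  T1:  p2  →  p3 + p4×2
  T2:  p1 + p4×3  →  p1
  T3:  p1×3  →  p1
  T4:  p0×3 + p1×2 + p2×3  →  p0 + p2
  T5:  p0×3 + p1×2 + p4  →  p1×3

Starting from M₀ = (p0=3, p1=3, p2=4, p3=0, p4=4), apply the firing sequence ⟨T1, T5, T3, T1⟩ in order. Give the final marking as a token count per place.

(p0=0, p1=2, p2=2, p3=2, p4=7)

step 1: fire T1:  (p0=3, p1=3, p2=4, p3=0, p4=4) → (p0=3, p1=3, p2=3, p3=1, p4=6)
step 2: fire T5:  (p0=3, p1=3, p2=3, p3=1, p4=6) → (p0=0, p1=4, p2=3, p3=1, p4=5)
step 3: fire T3:  (p0=0, p1=4, p2=3, p3=1, p4=5) → (p0=0, p1=2, p2=3, p3=1, p4=5)
step 4: fire T1:  (p0=0, p1=2, p2=3, p3=1, p4=5) → (p0=0, p1=2, p2=2, p3=2, p4=7)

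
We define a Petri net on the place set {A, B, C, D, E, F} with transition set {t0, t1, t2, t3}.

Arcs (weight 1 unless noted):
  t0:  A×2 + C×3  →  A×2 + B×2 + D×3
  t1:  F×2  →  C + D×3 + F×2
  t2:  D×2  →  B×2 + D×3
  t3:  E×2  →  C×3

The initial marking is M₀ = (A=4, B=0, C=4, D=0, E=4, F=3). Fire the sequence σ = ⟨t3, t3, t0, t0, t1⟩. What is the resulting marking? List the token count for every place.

(A=4, B=4, C=5, D=9, E=0, F=3)

step 1: fire t3:  (A=4, B=0, C=4, D=0, E=4, F=3) → (A=4, B=0, C=7, D=0, E=2, F=3)
step 2: fire t3:  (A=4, B=0, C=7, D=0, E=2, F=3) → (A=4, B=0, C=10, D=0, E=0, F=3)
step 3: fire t0:  (A=4, B=0, C=10, D=0, E=0, F=3) → (A=4, B=2, C=7, D=3, E=0, F=3)
step 4: fire t0:  (A=4, B=2, C=7, D=3, E=0, F=3) → (A=4, B=4, C=4, D=6, E=0, F=3)
step 5: fire t1:  (A=4, B=4, C=4, D=6, E=0, F=3) → (A=4, B=4, C=5, D=9, E=0, F=3)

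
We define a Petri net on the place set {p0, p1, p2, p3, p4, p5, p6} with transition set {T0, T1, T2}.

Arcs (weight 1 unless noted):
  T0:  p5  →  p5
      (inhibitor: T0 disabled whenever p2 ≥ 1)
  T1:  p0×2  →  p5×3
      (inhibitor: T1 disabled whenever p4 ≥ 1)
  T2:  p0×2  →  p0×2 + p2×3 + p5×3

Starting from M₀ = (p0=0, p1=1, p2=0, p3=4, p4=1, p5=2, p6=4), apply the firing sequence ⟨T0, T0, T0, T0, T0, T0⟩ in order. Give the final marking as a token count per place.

(p0=0, p1=1, p2=0, p3=4, p4=1, p5=2, p6=4)

step 1: fire T0:  (p0=0, p1=1, p2=0, p3=4, p4=1, p5=2, p6=4) → (p0=0, p1=1, p2=0, p3=4, p4=1, p5=2, p6=4)
step 2: fire T0:  (p0=0, p1=1, p2=0, p3=4, p4=1, p5=2, p6=4) → (p0=0, p1=1, p2=0, p3=4, p4=1, p5=2, p6=4)
step 3: fire T0:  (p0=0, p1=1, p2=0, p3=4, p4=1, p5=2, p6=4) → (p0=0, p1=1, p2=0, p3=4, p4=1, p5=2, p6=4)
step 4: fire T0:  (p0=0, p1=1, p2=0, p3=4, p4=1, p5=2, p6=4) → (p0=0, p1=1, p2=0, p3=4, p4=1, p5=2, p6=4)
step 5: fire T0:  (p0=0, p1=1, p2=0, p3=4, p4=1, p5=2, p6=4) → (p0=0, p1=1, p2=0, p3=4, p4=1, p5=2, p6=4)
step 6: fire T0:  (p0=0, p1=1, p2=0, p3=4, p4=1, p5=2, p6=4) → (p0=0, p1=1, p2=0, p3=4, p4=1, p5=2, p6=4)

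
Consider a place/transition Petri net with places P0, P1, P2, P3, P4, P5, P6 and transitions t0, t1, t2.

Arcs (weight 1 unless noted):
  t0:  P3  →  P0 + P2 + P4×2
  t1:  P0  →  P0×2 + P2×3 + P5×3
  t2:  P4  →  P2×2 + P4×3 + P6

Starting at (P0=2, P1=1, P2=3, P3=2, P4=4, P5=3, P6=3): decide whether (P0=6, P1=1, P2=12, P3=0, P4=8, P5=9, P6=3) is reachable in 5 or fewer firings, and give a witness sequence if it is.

depth 0: 1 marking
depth 1: 4 markings reached so far
depth 2: 10 markings reached so far
depth 3: 19 markings reached so far
depth 4: 31 markings reached so far
depth 5: 46 markings reached so far
target is not among the 46 markings reachable within 5 steps

NO — not reachable within 5 firings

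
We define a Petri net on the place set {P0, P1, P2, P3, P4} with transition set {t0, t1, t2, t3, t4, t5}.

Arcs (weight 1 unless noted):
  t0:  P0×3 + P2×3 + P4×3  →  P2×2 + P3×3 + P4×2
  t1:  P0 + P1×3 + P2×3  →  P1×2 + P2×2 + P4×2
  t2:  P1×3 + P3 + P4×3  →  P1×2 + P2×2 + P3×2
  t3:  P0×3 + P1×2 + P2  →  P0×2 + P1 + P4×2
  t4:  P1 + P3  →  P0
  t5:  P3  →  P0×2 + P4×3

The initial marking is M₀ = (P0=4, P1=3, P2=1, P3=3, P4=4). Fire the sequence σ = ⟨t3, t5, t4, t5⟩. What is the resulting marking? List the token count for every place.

step 1: fire t3:  (P0=4, P1=3, P2=1, P3=3, P4=4) → (P0=3, P1=2, P2=0, P3=3, P4=6)
step 2: fire t5:  (P0=3, P1=2, P2=0, P3=3, P4=6) → (P0=5, P1=2, P2=0, P3=2, P4=9)
step 3: fire t4:  (P0=5, P1=2, P2=0, P3=2, P4=9) → (P0=6, P1=1, P2=0, P3=1, P4=9)
step 4: fire t5:  (P0=6, P1=1, P2=0, P3=1, P4=9) → (P0=8, P1=1, P2=0, P3=0, P4=12)

(P0=8, P1=1, P2=0, P3=0, P4=12)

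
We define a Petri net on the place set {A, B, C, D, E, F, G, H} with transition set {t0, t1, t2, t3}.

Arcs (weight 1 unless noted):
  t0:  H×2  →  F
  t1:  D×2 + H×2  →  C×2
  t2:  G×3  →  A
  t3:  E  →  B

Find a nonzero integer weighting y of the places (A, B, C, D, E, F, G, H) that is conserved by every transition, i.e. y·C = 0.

y = (A:0, B:0, C:1, D:1, E:0, F:0, G:0, H:0)

Incidence matrix C (rows=places, cols=transitions):
       t0   t1   t2   t3
    A   0    0    1    0
    B   0    0    0    1
    C   0    2    0    0
    D   0   -2    0    0
    E   0    0    0   -1
    F   1    0    0    0
    G   0    0   -3    0
    H  -2   -2    0    0

Candidate y = [0, 0, 1, 1, 0, 0, 0, 0]; check y·C column-wise:
  col t0: 1·0 + 1·0 + 0·1 + 0·-2 = 0
  col t1: 1·2 + 1·-2 + 0·-2 = 0
  col t2: 0·1 + 1·0 + 1·0 + 0·-3 = 0
  col t3: 0·1 + 1·0 + 1·0 + 0·-1 = 0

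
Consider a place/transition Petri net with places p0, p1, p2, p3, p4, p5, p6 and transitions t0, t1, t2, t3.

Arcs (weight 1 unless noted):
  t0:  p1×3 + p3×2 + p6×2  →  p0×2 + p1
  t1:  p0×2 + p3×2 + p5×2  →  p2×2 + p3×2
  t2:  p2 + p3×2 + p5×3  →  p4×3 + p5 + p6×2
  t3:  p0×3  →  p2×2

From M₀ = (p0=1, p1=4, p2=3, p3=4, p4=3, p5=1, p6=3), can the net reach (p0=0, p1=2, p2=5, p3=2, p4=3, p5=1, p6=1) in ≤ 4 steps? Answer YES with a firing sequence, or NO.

YES — reachable via ⟨t0, t3⟩ (2 firings)

step 1: fire t0:  (p0=1, p1=4, p2=3, p3=4, p4=3, p5=1, p6=3) → (p0=3, p1=2, p2=3, p3=2, p4=3, p5=1, p6=1)
step 2: fire t3:  (p0=3, p1=2, p2=3, p3=2, p4=3, p5=1, p6=1) → (p0=0, p1=2, p2=5, p3=2, p4=3, p5=1, p6=1)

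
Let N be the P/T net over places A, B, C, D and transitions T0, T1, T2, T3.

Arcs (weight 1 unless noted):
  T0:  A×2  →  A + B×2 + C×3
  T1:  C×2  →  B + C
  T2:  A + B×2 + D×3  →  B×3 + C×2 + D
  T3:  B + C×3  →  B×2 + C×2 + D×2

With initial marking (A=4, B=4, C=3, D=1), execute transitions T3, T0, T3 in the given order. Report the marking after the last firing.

(A=3, B=8, C=4, D=5)

step 1: fire T3:  (A=4, B=4, C=3, D=1) → (A=4, B=5, C=2, D=3)
step 2: fire T0:  (A=4, B=5, C=2, D=3) → (A=3, B=7, C=5, D=3)
step 3: fire T3:  (A=3, B=7, C=5, D=3) → (A=3, B=8, C=4, D=5)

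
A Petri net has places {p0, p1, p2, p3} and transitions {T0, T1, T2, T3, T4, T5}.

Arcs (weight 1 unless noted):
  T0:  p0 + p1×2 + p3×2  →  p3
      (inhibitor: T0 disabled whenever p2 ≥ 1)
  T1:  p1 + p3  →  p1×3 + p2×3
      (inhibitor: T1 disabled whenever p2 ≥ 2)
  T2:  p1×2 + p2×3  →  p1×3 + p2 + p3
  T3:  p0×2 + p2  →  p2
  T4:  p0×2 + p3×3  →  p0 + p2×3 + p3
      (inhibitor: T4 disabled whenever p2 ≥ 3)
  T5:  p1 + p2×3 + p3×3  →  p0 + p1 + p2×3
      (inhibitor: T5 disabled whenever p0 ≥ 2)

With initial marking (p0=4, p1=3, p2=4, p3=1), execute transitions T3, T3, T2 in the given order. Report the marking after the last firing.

step 1: fire T3:  (p0=4, p1=3, p2=4, p3=1) → (p0=2, p1=3, p2=4, p3=1)
step 2: fire T3:  (p0=2, p1=3, p2=4, p3=1) → (p0=0, p1=3, p2=4, p3=1)
step 3: fire T2:  (p0=0, p1=3, p2=4, p3=1) → (p0=0, p1=4, p2=2, p3=2)

(p0=0, p1=4, p2=2, p3=2)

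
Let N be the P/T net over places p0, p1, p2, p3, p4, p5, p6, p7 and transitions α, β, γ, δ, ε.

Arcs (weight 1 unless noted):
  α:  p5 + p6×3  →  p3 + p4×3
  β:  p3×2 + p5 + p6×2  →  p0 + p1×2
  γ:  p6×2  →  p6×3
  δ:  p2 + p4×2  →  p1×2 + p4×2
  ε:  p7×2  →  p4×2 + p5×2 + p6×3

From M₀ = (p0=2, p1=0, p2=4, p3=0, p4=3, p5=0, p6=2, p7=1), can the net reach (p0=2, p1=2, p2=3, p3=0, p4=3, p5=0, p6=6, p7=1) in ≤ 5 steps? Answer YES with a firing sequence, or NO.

step 1: fire γ:  (p0=2, p1=0, p2=4, p3=0, p4=3, p5=0, p6=2, p7=1) → (p0=2, p1=0, p2=4, p3=0, p4=3, p5=0, p6=3, p7=1)
step 2: fire γ:  (p0=2, p1=0, p2=4, p3=0, p4=3, p5=0, p6=3, p7=1) → (p0=2, p1=0, p2=4, p3=0, p4=3, p5=0, p6=4, p7=1)
step 3: fire γ:  (p0=2, p1=0, p2=4, p3=0, p4=3, p5=0, p6=4, p7=1) → (p0=2, p1=0, p2=4, p3=0, p4=3, p5=0, p6=5, p7=1)
step 4: fire γ:  (p0=2, p1=0, p2=4, p3=0, p4=3, p5=0, p6=5, p7=1) → (p0=2, p1=0, p2=4, p3=0, p4=3, p5=0, p6=6, p7=1)
step 5: fire δ:  (p0=2, p1=0, p2=4, p3=0, p4=3, p5=0, p6=6, p7=1) → (p0=2, p1=2, p2=3, p3=0, p4=3, p5=0, p6=6, p7=1)

YES — reachable via ⟨γ, γ, γ, γ, δ⟩ (5 firings)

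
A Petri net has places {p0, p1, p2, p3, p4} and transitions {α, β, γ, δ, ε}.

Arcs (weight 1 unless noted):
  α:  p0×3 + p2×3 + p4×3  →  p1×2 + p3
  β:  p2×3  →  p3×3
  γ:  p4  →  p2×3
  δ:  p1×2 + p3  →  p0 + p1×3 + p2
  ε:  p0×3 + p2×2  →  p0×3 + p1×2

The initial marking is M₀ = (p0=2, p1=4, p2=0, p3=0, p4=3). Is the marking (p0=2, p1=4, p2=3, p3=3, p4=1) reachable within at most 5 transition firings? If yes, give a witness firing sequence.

YES — reachable via ⟨γ, β, γ⟩ (3 firings)

step 1: fire γ:  (p0=2, p1=4, p2=0, p3=0, p4=3) → (p0=2, p1=4, p2=3, p3=0, p4=2)
step 2: fire β:  (p0=2, p1=4, p2=3, p3=0, p4=2) → (p0=2, p1=4, p2=0, p3=3, p4=2)
step 3: fire γ:  (p0=2, p1=4, p2=0, p3=3, p4=2) → (p0=2, p1=4, p2=3, p3=3, p4=1)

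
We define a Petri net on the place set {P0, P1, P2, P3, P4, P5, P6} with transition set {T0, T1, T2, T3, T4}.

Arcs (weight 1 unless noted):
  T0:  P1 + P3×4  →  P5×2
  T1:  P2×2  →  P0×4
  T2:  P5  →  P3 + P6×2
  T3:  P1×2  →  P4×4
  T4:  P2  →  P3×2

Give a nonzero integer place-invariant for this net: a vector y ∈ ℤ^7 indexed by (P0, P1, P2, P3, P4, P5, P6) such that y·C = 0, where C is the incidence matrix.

y = (P0:1, P1:-2, P2:2, P3:1, P4:-1, P5:1, P6:0)

Incidence matrix C (rows=places, cols=transitions):
       T0   T1   T2   T3   T4
   P0   0    4    0    0    0
   P1  -1    0    0   -2    0
   P2   0   -2    0    0   -1
   P3  -4    0    1    0    2
   P4   0    0    0    4    0
   P5   2    0   -1    0    0
   P6   0    0    2    0    0

Candidate y = [1, -2, 2, 1, -1, 1, 0]; check y·C column-wise:
  col T0: 1·0 + -2·-1 + 2·0 + 1·-4 + -1·0 + 1·2 = 0
  col T1: 1·4 + -2·0 + 2·-2 + 1·0 + -1·0 + 1·0 = 0
  col T2: 1·0 + -2·0 + 2·0 + 1·1 + -1·0 + 1·-1 + 0·2 = 0
  col T3: 1·0 + -2·-2 + 2·0 + 1·0 + -1·4 + 1·0 = 0
  col T4: 1·0 + -2·0 + 2·-1 + 1·2 + -1·0 + 1·0 = 0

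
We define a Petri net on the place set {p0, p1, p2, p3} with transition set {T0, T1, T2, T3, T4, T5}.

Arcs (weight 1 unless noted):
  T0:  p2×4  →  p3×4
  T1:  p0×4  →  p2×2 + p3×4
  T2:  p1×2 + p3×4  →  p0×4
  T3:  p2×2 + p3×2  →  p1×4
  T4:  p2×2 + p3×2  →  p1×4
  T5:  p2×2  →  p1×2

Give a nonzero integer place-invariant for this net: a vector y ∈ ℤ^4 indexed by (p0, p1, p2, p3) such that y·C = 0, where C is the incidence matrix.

Incidence matrix C (rows=places, cols=transitions):
       T0   T1   T2   T3   T4   T5
   p0   0   -4    4    0    0    0
   p1   0    0   -2    4    4    2
   p2  -4    2    0   -2   -2   -2
   p3   4    4   -4   -2   -2    0

Candidate y = [3, 2, 2, 2]; check y·C column-wise:
  col T0: 3·0 + 2·0 + 2·-4 + 2·4 = 0
  col T1: 3·-4 + 2·0 + 2·2 + 2·4 = 0
  col T2: 3·4 + 2·-2 + 2·0 + 2·-4 = 0
  col T3: 3·0 + 2·4 + 2·-2 + 2·-2 = 0
  col T4: 3·0 + 2·4 + 2·-2 + 2·-2 = 0
  col T5: 3·0 + 2·2 + 2·-2 + 2·0 = 0

y = (p0:3, p1:2, p2:2, p3:2)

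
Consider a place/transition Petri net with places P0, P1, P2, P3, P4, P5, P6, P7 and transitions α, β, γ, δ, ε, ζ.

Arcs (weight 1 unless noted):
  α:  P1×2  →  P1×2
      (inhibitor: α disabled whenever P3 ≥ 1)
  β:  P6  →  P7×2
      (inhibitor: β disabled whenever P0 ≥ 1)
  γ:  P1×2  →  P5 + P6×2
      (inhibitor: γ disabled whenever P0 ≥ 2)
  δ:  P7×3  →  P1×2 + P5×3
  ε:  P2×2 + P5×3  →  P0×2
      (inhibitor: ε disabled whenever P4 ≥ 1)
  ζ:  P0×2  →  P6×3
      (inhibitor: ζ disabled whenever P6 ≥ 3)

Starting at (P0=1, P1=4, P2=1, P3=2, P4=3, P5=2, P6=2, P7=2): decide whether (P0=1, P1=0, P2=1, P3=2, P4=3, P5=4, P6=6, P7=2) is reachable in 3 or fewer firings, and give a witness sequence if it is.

step 1: fire γ:  (P0=1, P1=4, P2=1, P3=2, P4=3, P5=2, P6=2, P7=2) → (P0=1, P1=2, P2=1, P3=2, P4=3, P5=3, P6=4, P7=2)
step 2: fire γ:  (P0=1, P1=2, P2=1, P3=2, P4=3, P5=3, P6=4, P7=2) → (P0=1, P1=0, P2=1, P3=2, P4=3, P5=4, P6=6, P7=2)

YES — reachable via ⟨γ, γ⟩ (2 firings)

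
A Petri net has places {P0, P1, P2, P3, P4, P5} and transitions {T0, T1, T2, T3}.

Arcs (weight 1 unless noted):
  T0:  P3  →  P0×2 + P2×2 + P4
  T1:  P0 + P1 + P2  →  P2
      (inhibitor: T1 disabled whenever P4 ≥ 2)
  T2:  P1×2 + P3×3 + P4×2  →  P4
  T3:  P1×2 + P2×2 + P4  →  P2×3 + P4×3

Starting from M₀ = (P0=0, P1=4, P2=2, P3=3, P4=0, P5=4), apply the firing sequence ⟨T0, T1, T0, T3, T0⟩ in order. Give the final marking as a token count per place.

step 1: fire T0:  (P0=0, P1=4, P2=2, P3=3, P4=0, P5=4) → (P0=2, P1=4, P2=4, P3=2, P4=1, P5=4)
step 2: fire T1:  (P0=2, P1=4, P2=4, P3=2, P4=1, P5=4) → (P0=1, P1=3, P2=4, P3=2, P4=1, P5=4)
step 3: fire T0:  (P0=1, P1=3, P2=4, P3=2, P4=1, P5=4) → (P0=3, P1=3, P2=6, P3=1, P4=2, P5=4)
step 4: fire T3:  (P0=3, P1=3, P2=6, P3=1, P4=2, P5=4) → (P0=3, P1=1, P2=7, P3=1, P4=4, P5=4)
step 5: fire T0:  (P0=3, P1=1, P2=7, P3=1, P4=4, P5=4) → (P0=5, P1=1, P2=9, P3=0, P4=5, P5=4)

(P0=5, P1=1, P2=9, P3=0, P4=5, P5=4)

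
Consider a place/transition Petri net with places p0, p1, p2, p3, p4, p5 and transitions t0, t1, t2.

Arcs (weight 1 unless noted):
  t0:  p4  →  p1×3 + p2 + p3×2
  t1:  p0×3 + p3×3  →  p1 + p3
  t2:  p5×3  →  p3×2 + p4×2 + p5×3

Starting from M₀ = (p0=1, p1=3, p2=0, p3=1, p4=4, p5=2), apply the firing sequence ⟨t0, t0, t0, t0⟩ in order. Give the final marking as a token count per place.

step 1: fire t0:  (p0=1, p1=3, p2=0, p3=1, p4=4, p5=2) → (p0=1, p1=6, p2=1, p3=3, p4=3, p5=2)
step 2: fire t0:  (p0=1, p1=6, p2=1, p3=3, p4=3, p5=2) → (p0=1, p1=9, p2=2, p3=5, p4=2, p5=2)
step 3: fire t0:  (p0=1, p1=9, p2=2, p3=5, p4=2, p5=2) → (p0=1, p1=12, p2=3, p3=7, p4=1, p5=2)
step 4: fire t0:  (p0=1, p1=12, p2=3, p3=7, p4=1, p5=2) → (p0=1, p1=15, p2=4, p3=9, p4=0, p5=2)

(p0=1, p1=15, p2=4, p3=9, p4=0, p5=2)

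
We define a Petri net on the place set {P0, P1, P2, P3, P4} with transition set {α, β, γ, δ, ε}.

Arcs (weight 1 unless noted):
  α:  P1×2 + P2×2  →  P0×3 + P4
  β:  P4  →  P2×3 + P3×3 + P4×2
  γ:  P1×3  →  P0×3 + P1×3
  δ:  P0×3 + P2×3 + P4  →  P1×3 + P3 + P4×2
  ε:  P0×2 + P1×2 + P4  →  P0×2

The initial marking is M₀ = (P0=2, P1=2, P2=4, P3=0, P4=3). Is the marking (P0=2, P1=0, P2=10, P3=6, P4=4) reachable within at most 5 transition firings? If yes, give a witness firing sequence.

step 1: fire β:  (P0=2, P1=2, P2=4, P3=0, P4=3) → (P0=2, P1=2, P2=7, P3=3, P4=4)
step 2: fire β:  (P0=2, P1=2, P2=7, P3=3, P4=4) → (P0=2, P1=2, P2=10, P3=6, P4=5)
step 3: fire ε:  (P0=2, P1=2, P2=10, P3=6, P4=5) → (P0=2, P1=0, P2=10, P3=6, P4=4)

YES — reachable via ⟨β, β, ε⟩ (3 firings)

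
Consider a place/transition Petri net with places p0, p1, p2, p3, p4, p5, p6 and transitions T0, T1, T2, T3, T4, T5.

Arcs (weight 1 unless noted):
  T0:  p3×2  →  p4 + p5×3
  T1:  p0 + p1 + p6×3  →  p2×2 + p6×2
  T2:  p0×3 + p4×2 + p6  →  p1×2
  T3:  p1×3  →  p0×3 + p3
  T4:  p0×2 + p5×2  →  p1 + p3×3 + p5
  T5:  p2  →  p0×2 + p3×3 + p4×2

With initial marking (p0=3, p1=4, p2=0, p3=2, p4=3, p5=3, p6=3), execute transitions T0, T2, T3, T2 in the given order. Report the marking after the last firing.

(p0=0, p1=5, p2=0, p3=1, p4=0, p5=6, p6=1)

step 1: fire T0:  (p0=3, p1=4, p2=0, p3=2, p4=3, p5=3, p6=3) → (p0=3, p1=4, p2=0, p3=0, p4=4, p5=6, p6=3)
step 2: fire T2:  (p0=3, p1=4, p2=0, p3=0, p4=4, p5=6, p6=3) → (p0=0, p1=6, p2=0, p3=0, p4=2, p5=6, p6=2)
step 3: fire T3:  (p0=0, p1=6, p2=0, p3=0, p4=2, p5=6, p6=2) → (p0=3, p1=3, p2=0, p3=1, p4=2, p5=6, p6=2)
step 4: fire T2:  (p0=3, p1=3, p2=0, p3=1, p4=2, p5=6, p6=2) → (p0=0, p1=5, p2=0, p3=1, p4=0, p5=6, p6=1)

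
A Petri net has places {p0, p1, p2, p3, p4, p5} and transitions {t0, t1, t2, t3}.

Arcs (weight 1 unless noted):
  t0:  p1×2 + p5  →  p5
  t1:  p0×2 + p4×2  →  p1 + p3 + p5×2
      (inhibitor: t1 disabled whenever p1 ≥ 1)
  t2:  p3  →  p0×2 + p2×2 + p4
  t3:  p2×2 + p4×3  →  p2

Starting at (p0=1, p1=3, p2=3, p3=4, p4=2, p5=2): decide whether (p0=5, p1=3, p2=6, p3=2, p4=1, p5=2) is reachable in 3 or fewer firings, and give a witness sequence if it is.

YES — reachable via ⟨t2, t2, t3⟩ (3 firings)

step 1: fire t2:  (p0=1, p1=3, p2=3, p3=4, p4=2, p5=2) → (p0=3, p1=3, p2=5, p3=3, p4=3, p5=2)
step 2: fire t2:  (p0=3, p1=3, p2=5, p3=3, p4=3, p5=2) → (p0=5, p1=3, p2=7, p3=2, p4=4, p5=2)
step 3: fire t3:  (p0=5, p1=3, p2=7, p3=2, p4=4, p5=2) → (p0=5, p1=3, p2=6, p3=2, p4=1, p5=2)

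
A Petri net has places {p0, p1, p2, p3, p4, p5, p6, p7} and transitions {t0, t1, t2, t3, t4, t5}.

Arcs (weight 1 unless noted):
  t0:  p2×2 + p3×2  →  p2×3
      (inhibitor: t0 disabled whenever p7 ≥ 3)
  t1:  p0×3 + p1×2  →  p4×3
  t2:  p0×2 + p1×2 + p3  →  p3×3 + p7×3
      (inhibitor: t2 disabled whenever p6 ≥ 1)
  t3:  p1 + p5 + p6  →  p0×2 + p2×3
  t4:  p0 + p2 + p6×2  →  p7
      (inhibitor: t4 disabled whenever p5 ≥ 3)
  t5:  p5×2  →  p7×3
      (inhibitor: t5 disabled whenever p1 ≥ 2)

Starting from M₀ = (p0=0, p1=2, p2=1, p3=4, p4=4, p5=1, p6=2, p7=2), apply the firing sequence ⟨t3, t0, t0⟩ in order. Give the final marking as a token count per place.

(p0=2, p1=1, p2=6, p3=0, p4=4, p5=0, p6=1, p7=2)

step 1: fire t3:  (p0=0, p1=2, p2=1, p3=4, p4=4, p5=1, p6=2, p7=2) → (p0=2, p1=1, p2=4, p3=4, p4=4, p5=0, p6=1, p7=2)
step 2: fire t0:  (p0=2, p1=1, p2=4, p3=4, p4=4, p5=0, p6=1, p7=2) → (p0=2, p1=1, p2=5, p3=2, p4=4, p5=0, p6=1, p7=2)
step 3: fire t0:  (p0=2, p1=1, p2=5, p3=2, p4=4, p5=0, p6=1, p7=2) → (p0=2, p1=1, p2=6, p3=0, p4=4, p5=0, p6=1, p7=2)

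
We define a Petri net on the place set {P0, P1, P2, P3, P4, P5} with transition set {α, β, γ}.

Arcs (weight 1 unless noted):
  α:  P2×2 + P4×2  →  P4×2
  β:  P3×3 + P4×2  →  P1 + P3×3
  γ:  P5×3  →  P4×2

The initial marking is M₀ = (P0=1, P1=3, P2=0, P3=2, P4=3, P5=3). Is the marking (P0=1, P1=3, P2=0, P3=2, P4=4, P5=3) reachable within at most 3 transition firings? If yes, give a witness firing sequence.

NO — not reachable within 3 firings

depth 0: 1 marking
depth 1: 2 markings reached so far
depth 2: 2 markings reached so far
(frontier empty at depth 2; search complete)
target is not among the 2 markings reachable within 3 steps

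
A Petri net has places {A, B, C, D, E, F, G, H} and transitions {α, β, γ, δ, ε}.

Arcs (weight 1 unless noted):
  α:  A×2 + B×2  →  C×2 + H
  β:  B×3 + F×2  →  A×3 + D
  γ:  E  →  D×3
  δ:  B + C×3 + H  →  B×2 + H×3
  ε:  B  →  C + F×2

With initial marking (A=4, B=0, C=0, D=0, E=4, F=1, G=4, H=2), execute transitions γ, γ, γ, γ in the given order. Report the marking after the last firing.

step 1: fire γ:  (A=4, B=0, C=0, D=0, E=4, F=1, G=4, H=2) → (A=4, B=0, C=0, D=3, E=3, F=1, G=4, H=2)
step 2: fire γ:  (A=4, B=0, C=0, D=3, E=3, F=1, G=4, H=2) → (A=4, B=0, C=0, D=6, E=2, F=1, G=4, H=2)
step 3: fire γ:  (A=4, B=0, C=0, D=6, E=2, F=1, G=4, H=2) → (A=4, B=0, C=0, D=9, E=1, F=1, G=4, H=2)
step 4: fire γ:  (A=4, B=0, C=0, D=9, E=1, F=1, G=4, H=2) → (A=4, B=0, C=0, D=12, E=0, F=1, G=4, H=2)

(A=4, B=0, C=0, D=12, E=0, F=1, G=4, H=2)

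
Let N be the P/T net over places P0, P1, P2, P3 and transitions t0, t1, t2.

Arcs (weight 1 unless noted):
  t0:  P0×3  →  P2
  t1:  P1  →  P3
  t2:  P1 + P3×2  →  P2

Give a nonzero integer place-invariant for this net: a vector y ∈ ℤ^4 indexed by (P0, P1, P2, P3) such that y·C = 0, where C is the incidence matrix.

y = (P0:1, P1:1, P2:3, P3:1)

Incidence matrix C (rows=places, cols=transitions):
       t0   t1   t2
   P0  -3    0    0
   P1   0   -1   -1
   P2   1    0    1
   P3   0    1   -2

Candidate y = [1, 1, 3, 1]; check y·C column-wise:
  col t0: 1·-3 + 1·0 + 3·1 + 1·0 = 0
  col t1: 1·0 + 1·-1 + 3·0 + 1·1 = 0
  col t2: 1·0 + 1·-1 + 3·1 + 1·-2 = 0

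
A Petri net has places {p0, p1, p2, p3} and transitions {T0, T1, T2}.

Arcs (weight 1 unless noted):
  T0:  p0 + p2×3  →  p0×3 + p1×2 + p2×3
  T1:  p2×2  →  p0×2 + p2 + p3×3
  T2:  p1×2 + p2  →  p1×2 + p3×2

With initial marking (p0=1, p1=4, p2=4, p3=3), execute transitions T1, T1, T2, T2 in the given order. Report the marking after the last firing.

step 1: fire T1:  (p0=1, p1=4, p2=4, p3=3) → (p0=3, p1=4, p2=3, p3=6)
step 2: fire T1:  (p0=3, p1=4, p2=3, p3=6) → (p0=5, p1=4, p2=2, p3=9)
step 3: fire T2:  (p0=5, p1=4, p2=2, p3=9) → (p0=5, p1=4, p2=1, p3=11)
step 4: fire T2:  (p0=5, p1=4, p2=1, p3=11) → (p0=5, p1=4, p2=0, p3=13)

(p0=5, p1=4, p2=0, p3=13)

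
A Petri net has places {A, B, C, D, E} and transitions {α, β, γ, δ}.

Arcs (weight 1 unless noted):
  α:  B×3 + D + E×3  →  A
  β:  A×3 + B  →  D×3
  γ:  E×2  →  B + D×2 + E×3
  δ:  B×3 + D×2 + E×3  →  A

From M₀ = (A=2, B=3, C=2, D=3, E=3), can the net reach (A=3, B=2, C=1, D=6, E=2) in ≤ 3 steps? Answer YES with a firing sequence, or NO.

depth 0: 1 marking
depth 1: 4 markings reached so far
depth 2: 7 markings reached so far
depth 3: 12 markings reached so far
target is not among the 12 markings reachable within 3 steps

NO — not reachable within 3 firings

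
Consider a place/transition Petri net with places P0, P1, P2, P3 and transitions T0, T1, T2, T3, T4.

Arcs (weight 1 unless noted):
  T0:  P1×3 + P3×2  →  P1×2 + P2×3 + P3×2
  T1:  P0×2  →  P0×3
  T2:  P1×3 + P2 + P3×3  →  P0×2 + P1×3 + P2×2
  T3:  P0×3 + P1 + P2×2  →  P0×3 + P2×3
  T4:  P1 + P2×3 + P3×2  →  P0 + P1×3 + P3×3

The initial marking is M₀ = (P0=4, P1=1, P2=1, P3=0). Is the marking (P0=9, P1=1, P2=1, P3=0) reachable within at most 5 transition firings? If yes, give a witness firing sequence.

YES — reachable via ⟨T1, T1, T1, T1, T1⟩ (5 firings)

step 1: fire T1:  (P0=4, P1=1, P2=1, P3=0) → (P0=5, P1=1, P2=1, P3=0)
step 2: fire T1:  (P0=5, P1=1, P2=1, P3=0) → (P0=6, P1=1, P2=1, P3=0)
step 3: fire T1:  (P0=6, P1=1, P2=1, P3=0) → (P0=7, P1=1, P2=1, P3=0)
step 4: fire T1:  (P0=7, P1=1, P2=1, P3=0) → (P0=8, P1=1, P2=1, P3=0)
step 5: fire T1:  (P0=8, P1=1, P2=1, P3=0) → (P0=9, P1=1, P2=1, P3=0)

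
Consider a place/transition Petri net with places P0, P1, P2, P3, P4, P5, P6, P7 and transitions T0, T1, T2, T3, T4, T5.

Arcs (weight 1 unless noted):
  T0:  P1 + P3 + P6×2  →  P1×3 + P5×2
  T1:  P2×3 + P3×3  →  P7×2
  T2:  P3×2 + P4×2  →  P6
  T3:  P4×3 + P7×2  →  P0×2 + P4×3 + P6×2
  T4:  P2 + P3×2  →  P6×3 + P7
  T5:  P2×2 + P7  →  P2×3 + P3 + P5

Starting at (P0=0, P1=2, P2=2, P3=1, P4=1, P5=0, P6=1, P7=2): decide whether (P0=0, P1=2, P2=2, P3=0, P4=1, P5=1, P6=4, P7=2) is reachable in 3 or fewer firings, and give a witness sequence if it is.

step 1: fire T5:  (P0=0, P1=2, P2=2, P3=1, P4=1, P5=0, P6=1, P7=2) → (P0=0, P1=2, P2=3, P3=2, P4=1, P5=1, P6=1, P7=1)
step 2: fire T4:  (P0=0, P1=2, P2=3, P3=2, P4=1, P5=1, P6=1, P7=1) → (P0=0, P1=2, P2=2, P3=0, P4=1, P5=1, P6=4, P7=2)

YES — reachable via ⟨T5, T4⟩ (2 firings)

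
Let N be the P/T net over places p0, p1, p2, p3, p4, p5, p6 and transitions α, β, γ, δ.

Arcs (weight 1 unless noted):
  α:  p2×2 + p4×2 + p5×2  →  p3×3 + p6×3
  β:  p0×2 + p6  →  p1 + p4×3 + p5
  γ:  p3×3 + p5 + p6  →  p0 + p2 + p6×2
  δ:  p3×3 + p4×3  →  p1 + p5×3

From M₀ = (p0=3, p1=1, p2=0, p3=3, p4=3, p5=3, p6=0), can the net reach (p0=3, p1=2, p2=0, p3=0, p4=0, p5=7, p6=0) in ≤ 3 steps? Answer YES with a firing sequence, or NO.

NO — not reachable within 3 firings

depth 0: 1 marking
depth 1: 2 markings reached so far
depth 2: 2 markings reached so far
(frontier empty at depth 2; search complete)
target is not among the 2 markings reachable within 3 steps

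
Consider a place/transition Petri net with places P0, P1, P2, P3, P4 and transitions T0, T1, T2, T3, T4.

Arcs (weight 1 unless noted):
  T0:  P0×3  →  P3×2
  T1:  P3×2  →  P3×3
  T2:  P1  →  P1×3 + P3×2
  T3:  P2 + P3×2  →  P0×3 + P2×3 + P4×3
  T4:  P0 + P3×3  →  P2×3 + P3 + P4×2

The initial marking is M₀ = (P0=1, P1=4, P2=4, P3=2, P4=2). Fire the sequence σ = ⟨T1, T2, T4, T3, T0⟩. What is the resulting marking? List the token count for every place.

(P0=0, P1=6, P2=9, P3=3, P4=7)

step 1: fire T1:  (P0=1, P1=4, P2=4, P3=2, P4=2) → (P0=1, P1=4, P2=4, P3=3, P4=2)
step 2: fire T2:  (P0=1, P1=4, P2=4, P3=3, P4=2) → (P0=1, P1=6, P2=4, P3=5, P4=2)
step 3: fire T4:  (P0=1, P1=6, P2=4, P3=5, P4=2) → (P0=0, P1=6, P2=7, P3=3, P4=4)
step 4: fire T3:  (P0=0, P1=6, P2=7, P3=3, P4=4) → (P0=3, P1=6, P2=9, P3=1, P4=7)
step 5: fire T0:  (P0=3, P1=6, P2=9, P3=1, P4=7) → (P0=0, P1=6, P2=9, P3=3, P4=7)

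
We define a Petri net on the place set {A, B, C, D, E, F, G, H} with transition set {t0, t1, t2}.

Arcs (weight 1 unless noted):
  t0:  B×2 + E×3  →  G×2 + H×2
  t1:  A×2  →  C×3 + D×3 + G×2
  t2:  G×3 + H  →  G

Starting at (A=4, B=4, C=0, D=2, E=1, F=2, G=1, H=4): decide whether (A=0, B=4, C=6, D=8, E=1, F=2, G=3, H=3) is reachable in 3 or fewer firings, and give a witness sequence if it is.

step 1: fire t1:  (A=4, B=4, C=0, D=2, E=1, F=2, G=1, H=4) → (A=2, B=4, C=3, D=5, E=1, F=2, G=3, H=4)
step 2: fire t1:  (A=2, B=4, C=3, D=5, E=1, F=2, G=3, H=4) → (A=0, B=4, C=6, D=8, E=1, F=2, G=5, H=4)
step 3: fire t2:  (A=0, B=4, C=6, D=8, E=1, F=2, G=5, H=4) → (A=0, B=4, C=6, D=8, E=1, F=2, G=3, H=3)

YES — reachable via ⟨t1, t1, t2⟩ (3 firings)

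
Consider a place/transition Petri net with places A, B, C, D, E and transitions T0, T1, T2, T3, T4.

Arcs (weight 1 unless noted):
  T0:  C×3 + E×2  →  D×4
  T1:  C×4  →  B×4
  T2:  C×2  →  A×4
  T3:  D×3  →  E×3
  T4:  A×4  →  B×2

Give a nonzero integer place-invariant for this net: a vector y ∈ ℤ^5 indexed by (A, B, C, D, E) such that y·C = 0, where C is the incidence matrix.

y = (A:1, B:2, C:2, D:3, E:3)

Incidence matrix C (rows=places, cols=transitions):
       T0   T1   T2   T3   T4
    A   0    0    4    0   -4
    B   0    4    0    0    2
    C  -3   -4   -2    0    0
    D   4    0    0   -3    0
    E  -2    0    0    3    0

Candidate y = [1, 2, 2, 3, 3]; check y·C column-wise:
  col T0: 1·0 + 2·0 + 2·-3 + 3·4 + 3·-2 = 0
  col T1: 1·0 + 2·4 + 2·-4 + 3·0 + 3·0 = 0
  col T2: 1·4 + 2·0 + 2·-2 + 3·0 + 3·0 = 0
  col T3: 1·0 + 2·0 + 2·0 + 3·-3 + 3·3 = 0
  col T4: 1·-4 + 2·2 + 2·0 + 3·0 + 3·0 = 0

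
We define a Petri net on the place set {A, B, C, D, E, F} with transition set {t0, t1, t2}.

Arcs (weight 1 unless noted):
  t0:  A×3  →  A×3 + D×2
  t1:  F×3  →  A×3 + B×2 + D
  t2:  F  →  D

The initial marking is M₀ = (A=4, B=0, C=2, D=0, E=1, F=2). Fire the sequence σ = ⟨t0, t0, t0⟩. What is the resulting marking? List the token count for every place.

(A=4, B=0, C=2, D=6, E=1, F=2)

step 1: fire t0:  (A=4, B=0, C=2, D=0, E=1, F=2) → (A=4, B=0, C=2, D=2, E=1, F=2)
step 2: fire t0:  (A=4, B=0, C=2, D=2, E=1, F=2) → (A=4, B=0, C=2, D=4, E=1, F=2)
step 3: fire t0:  (A=4, B=0, C=2, D=4, E=1, F=2) → (A=4, B=0, C=2, D=6, E=1, F=2)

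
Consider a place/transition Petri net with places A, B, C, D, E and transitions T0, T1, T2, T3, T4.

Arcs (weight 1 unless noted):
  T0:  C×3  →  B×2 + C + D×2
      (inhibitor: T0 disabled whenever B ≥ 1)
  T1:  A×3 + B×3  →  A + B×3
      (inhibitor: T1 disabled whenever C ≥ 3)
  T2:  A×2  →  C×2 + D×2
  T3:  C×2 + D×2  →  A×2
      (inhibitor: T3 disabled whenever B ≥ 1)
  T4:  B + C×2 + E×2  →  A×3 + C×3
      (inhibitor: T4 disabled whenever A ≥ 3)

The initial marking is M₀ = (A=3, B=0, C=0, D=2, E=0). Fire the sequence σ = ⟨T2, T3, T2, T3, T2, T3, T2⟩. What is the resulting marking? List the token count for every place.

step 1: fire T2:  (A=3, B=0, C=0, D=2, E=0) → (A=1, B=0, C=2, D=4, E=0)
step 2: fire T3:  (A=1, B=0, C=2, D=4, E=0) → (A=3, B=0, C=0, D=2, E=0)
step 3: fire T2:  (A=3, B=0, C=0, D=2, E=0) → (A=1, B=0, C=2, D=4, E=0)
step 4: fire T3:  (A=1, B=0, C=2, D=4, E=0) → (A=3, B=0, C=0, D=2, E=0)
step 5: fire T2:  (A=3, B=0, C=0, D=2, E=0) → (A=1, B=0, C=2, D=4, E=0)
step 6: fire T3:  (A=1, B=0, C=2, D=4, E=0) → (A=3, B=0, C=0, D=2, E=0)
step 7: fire T2:  (A=3, B=0, C=0, D=2, E=0) → (A=1, B=0, C=2, D=4, E=0)

(A=1, B=0, C=2, D=4, E=0)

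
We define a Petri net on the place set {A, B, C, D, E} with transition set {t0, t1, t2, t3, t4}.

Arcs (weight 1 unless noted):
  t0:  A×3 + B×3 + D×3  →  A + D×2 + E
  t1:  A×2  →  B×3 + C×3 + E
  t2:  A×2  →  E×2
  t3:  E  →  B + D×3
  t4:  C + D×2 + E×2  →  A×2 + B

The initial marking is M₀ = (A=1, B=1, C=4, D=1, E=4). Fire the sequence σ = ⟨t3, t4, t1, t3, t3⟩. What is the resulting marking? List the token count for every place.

step 1: fire t3:  (A=1, B=1, C=4, D=1, E=4) → (A=1, B=2, C=4, D=4, E=3)
step 2: fire t4:  (A=1, B=2, C=4, D=4, E=3) → (A=3, B=3, C=3, D=2, E=1)
step 3: fire t1:  (A=3, B=3, C=3, D=2, E=1) → (A=1, B=6, C=6, D=2, E=2)
step 4: fire t3:  (A=1, B=6, C=6, D=2, E=2) → (A=1, B=7, C=6, D=5, E=1)
step 5: fire t3:  (A=1, B=7, C=6, D=5, E=1) → (A=1, B=8, C=6, D=8, E=0)

(A=1, B=8, C=6, D=8, E=0)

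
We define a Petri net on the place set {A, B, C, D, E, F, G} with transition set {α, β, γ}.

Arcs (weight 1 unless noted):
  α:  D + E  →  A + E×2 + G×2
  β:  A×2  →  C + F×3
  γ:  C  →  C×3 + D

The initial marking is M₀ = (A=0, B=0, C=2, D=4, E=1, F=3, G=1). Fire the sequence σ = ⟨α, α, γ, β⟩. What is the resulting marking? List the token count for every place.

(A=0, B=0, C=5, D=3, E=3, F=6, G=5)

step 1: fire α:  (A=0, B=0, C=2, D=4, E=1, F=3, G=1) → (A=1, B=0, C=2, D=3, E=2, F=3, G=3)
step 2: fire α:  (A=1, B=0, C=2, D=3, E=2, F=3, G=3) → (A=2, B=0, C=2, D=2, E=3, F=3, G=5)
step 3: fire γ:  (A=2, B=0, C=2, D=2, E=3, F=3, G=5) → (A=2, B=0, C=4, D=3, E=3, F=3, G=5)
step 4: fire β:  (A=2, B=0, C=4, D=3, E=3, F=3, G=5) → (A=0, B=0, C=5, D=3, E=3, F=6, G=5)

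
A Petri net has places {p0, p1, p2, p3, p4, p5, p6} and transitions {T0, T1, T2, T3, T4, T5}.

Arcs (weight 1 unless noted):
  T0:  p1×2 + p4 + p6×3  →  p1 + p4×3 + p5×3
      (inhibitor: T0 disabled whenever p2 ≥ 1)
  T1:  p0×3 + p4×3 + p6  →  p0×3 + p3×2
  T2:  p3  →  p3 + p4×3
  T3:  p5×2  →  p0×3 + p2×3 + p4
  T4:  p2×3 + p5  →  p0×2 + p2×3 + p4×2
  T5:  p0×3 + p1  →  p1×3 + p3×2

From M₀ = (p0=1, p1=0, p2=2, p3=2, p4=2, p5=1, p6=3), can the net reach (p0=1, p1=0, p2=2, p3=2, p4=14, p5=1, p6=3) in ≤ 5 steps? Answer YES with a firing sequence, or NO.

step 1: fire T2:  (p0=1, p1=0, p2=2, p3=2, p4=2, p5=1, p6=3) → (p0=1, p1=0, p2=2, p3=2, p4=5, p5=1, p6=3)
step 2: fire T2:  (p0=1, p1=0, p2=2, p3=2, p4=5, p5=1, p6=3) → (p0=1, p1=0, p2=2, p3=2, p4=8, p5=1, p6=3)
step 3: fire T2:  (p0=1, p1=0, p2=2, p3=2, p4=8, p5=1, p6=3) → (p0=1, p1=0, p2=2, p3=2, p4=11, p5=1, p6=3)
step 4: fire T2:  (p0=1, p1=0, p2=2, p3=2, p4=11, p5=1, p6=3) → (p0=1, p1=0, p2=2, p3=2, p4=14, p5=1, p6=3)

YES — reachable via ⟨T2, T2, T2, T2⟩ (4 firings)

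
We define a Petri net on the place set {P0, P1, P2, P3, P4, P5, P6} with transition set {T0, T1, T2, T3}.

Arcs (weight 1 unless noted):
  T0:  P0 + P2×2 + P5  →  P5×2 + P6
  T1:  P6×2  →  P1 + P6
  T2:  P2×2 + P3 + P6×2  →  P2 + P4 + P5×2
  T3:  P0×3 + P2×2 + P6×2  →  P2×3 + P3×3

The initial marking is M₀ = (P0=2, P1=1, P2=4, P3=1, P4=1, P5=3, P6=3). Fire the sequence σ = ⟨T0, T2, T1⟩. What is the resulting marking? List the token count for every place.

(P0=1, P1=2, P2=1, P3=0, P4=2, P5=6, P6=1)

step 1: fire T0:  (P0=2, P1=1, P2=4, P3=1, P4=1, P5=3, P6=3) → (P0=1, P1=1, P2=2, P3=1, P4=1, P5=4, P6=4)
step 2: fire T2:  (P0=1, P1=1, P2=2, P3=1, P4=1, P5=4, P6=4) → (P0=1, P1=1, P2=1, P3=0, P4=2, P5=6, P6=2)
step 3: fire T1:  (P0=1, P1=1, P2=1, P3=0, P4=2, P5=6, P6=2) → (P0=1, P1=2, P2=1, P3=0, P4=2, P5=6, P6=1)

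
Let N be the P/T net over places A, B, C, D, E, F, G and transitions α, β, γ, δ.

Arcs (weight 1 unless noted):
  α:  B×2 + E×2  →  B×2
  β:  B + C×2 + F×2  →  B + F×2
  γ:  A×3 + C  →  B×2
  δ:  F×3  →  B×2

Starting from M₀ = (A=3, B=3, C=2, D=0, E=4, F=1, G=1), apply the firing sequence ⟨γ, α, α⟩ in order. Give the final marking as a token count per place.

step 1: fire γ:  (A=3, B=3, C=2, D=0, E=4, F=1, G=1) → (A=0, B=5, C=1, D=0, E=4, F=1, G=1)
step 2: fire α:  (A=0, B=5, C=1, D=0, E=4, F=1, G=1) → (A=0, B=5, C=1, D=0, E=2, F=1, G=1)
step 3: fire α:  (A=0, B=5, C=1, D=0, E=2, F=1, G=1) → (A=0, B=5, C=1, D=0, E=0, F=1, G=1)

(A=0, B=5, C=1, D=0, E=0, F=1, G=1)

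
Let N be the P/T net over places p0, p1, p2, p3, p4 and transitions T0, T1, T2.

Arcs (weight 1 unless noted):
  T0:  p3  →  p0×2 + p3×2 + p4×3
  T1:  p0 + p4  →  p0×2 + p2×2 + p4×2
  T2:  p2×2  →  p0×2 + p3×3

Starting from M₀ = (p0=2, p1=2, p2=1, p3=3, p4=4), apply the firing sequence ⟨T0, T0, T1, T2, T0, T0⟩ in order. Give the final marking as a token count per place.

step 1: fire T0:  (p0=2, p1=2, p2=1, p3=3, p4=4) → (p0=4, p1=2, p2=1, p3=4, p4=7)
step 2: fire T0:  (p0=4, p1=2, p2=1, p3=4, p4=7) → (p0=6, p1=2, p2=1, p3=5, p4=10)
step 3: fire T1:  (p0=6, p1=2, p2=1, p3=5, p4=10) → (p0=7, p1=2, p2=3, p3=5, p4=11)
step 4: fire T2:  (p0=7, p1=2, p2=3, p3=5, p4=11) → (p0=9, p1=2, p2=1, p3=8, p4=11)
step 5: fire T0:  (p0=9, p1=2, p2=1, p3=8, p4=11) → (p0=11, p1=2, p2=1, p3=9, p4=14)
step 6: fire T0:  (p0=11, p1=2, p2=1, p3=9, p4=14) → (p0=13, p1=2, p2=1, p3=10, p4=17)

(p0=13, p1=2, p2=1, p3=10, p4=17)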